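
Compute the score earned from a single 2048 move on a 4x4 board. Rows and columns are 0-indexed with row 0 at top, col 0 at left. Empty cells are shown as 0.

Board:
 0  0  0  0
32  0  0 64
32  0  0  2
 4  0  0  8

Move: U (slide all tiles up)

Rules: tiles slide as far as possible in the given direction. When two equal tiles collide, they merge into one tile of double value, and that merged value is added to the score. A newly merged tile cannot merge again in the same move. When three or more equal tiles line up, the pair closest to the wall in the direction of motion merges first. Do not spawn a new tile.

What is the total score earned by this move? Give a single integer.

Slide up:
col 0: [0, 32, 32, 4] -> [64, 4, 0, 0]  score +64 (running 64)
col 1: [0, 0, 0, 0] -> [0, 0, 0, 0]  score +0 (running 64)
col 2: [0, 0, 0, 0] -> [0, 0, 0, 0]  score +0 (running 64)
col 3: [0, 64, 2, 8] -> [64, 2, 8, 0]  score +0 (running 64)
Board after move:
64  0  0 64
 4  0  0  2
 0  0  0  8
 0  0  0  0

Answer: 64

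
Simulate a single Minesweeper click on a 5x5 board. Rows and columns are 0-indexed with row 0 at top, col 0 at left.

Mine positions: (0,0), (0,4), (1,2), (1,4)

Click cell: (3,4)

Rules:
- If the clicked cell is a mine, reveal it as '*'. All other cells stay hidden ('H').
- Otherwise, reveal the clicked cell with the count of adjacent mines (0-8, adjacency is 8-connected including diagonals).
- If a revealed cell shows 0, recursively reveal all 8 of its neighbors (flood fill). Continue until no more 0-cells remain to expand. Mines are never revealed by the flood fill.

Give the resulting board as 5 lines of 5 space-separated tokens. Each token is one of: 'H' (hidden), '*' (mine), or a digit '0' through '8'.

H H H H H
1 2 H H H
0 1 1 2 1
0 0 0 0 0
0 0 0 0 0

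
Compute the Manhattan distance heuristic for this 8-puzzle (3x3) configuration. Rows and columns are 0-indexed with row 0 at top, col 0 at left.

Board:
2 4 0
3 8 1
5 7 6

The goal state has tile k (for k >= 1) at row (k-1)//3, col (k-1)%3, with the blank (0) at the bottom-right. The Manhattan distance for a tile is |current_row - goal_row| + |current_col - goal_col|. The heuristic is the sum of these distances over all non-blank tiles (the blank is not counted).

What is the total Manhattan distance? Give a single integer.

Tile 2: at (0,0), goal (0,1), distance |0-0|+|0-1| = 1
Tile 4: at (0,1), goal (1,0), distance |0-1|+|1-0| = 2
Tile 3: at (1,0), goal (0,2), distance |1-0|+|0-2| = 3
Tile 8: at (1,1), goal (2,1), distance |1-2|+|1-1| = 1
Tile 1: at (1,2), goal (0,0), distance |1-0|+|2-0| = 3
Tile 5: at (2,0), goal (1,1), distance |2-1|+|0-1| = 2
Tile 7: at (2,1), goal (2,0), distance |2-2|+|1-0| = 1
Tile 6: at (2,2), goal (1,2), distance |2-1|+|2-2| = 1
Sum: 1 + 2 + 3 + 1 + 3 + 2 + 1 + 1 = 14

Answer: 14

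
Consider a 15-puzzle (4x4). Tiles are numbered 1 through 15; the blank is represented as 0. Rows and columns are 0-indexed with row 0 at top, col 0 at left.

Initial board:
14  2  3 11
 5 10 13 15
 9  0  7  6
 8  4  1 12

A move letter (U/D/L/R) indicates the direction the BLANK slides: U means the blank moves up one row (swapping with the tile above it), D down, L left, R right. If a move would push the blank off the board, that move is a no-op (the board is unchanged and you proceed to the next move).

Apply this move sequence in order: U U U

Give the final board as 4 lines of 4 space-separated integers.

Answer: 14  0  3 11
 5  2 13 15
 9 10  7  6
 8  4  1 12

Derivation:
After move 1 (U):
14  2  3 11
 5  0 13 15
 9 10  7  6
 8  4  1 12

After move 2 (U):
14  0  3 11
 5  2 13 15
 9 10  7  6
 8  4  1 12

After move 3 (U):
14  0  3 11
 5  2 13 15
 9 10  7  6
 8  4  1 12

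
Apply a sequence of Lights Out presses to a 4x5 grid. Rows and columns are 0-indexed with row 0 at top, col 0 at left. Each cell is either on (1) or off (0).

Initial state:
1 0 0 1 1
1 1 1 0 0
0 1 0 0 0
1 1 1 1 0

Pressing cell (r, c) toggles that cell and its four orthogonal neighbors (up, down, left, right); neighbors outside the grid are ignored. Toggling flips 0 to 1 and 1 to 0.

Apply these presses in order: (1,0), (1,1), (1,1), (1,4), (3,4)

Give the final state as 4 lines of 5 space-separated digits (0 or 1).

Answer: 0 0 0 1 0
0 0 1 1 1
1 1 0 0 0
1 1 1 0 1

Derivation:
After press 1 at (1,0):
0 0 0 1 1
0 0 1 0 0
1 1 0 0 0
1 1 1 1 0

After press 2 at (1,1):
0 1 0 1 1
1 1 0 0 0
1 0 0 0 0
1 1 1 1 0

After press 3 at (1,1):
0 0 0 1 1
0 0 1 0 0
1 1 0 0 0
1 1 1 1 0

After press 4 at (1,4):
0 0 0 1 0
0 0 1 1 1
1 1 0 0 1
1 1 1 1 0

After press 5 at (3,4):
0 0 0 1 0
0 0 1 1 1
1 1 0 0 0
1 1 1 0 1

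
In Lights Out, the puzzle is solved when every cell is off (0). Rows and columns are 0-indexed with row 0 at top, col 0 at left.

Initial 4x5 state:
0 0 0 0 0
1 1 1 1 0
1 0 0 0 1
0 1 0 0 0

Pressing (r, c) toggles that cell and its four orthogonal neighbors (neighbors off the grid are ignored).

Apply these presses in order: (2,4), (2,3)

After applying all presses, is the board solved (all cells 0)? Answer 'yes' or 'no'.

After press 1 at (2,4):
0 0 0 0 0
1 1 1 1 1
1 0 0 1 0
0 1 0 0 1

After press 2 at (2,3):
0 0 0 0 0
1 1 1 0 1
1 0 1 0 1
0 1 0 1 1

Lights still on: 10

Answer: no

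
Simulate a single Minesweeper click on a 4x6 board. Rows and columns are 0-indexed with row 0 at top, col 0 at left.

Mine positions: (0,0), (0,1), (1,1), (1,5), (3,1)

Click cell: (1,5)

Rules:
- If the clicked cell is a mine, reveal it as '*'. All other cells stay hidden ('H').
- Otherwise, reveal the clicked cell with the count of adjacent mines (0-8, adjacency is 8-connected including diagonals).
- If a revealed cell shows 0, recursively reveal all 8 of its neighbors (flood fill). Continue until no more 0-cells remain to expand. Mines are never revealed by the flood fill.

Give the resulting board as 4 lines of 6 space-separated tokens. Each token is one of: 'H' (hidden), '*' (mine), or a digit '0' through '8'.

H H H H H H
H H H H H *
H H H H H H
H H H H H H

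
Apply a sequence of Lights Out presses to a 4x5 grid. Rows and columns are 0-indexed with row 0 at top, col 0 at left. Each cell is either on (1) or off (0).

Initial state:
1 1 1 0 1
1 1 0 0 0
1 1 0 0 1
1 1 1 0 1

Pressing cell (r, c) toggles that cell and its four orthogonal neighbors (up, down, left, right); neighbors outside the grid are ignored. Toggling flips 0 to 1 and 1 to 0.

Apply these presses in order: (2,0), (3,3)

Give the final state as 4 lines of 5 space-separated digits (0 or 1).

After press 1 at (2,0):
1 1 1 0 1
0 1 0 0 0
0 0 0 0 1
0 1 1 0 1

After press 2 at (3,3):
1 1 1 0 1
0 1 0 0 0
0 0 0 1 1
0 1 0 1 0

Answer: 1 1 1 0 1
0 1 0 0 0
0 0 0 1 1
0 1 0 1 0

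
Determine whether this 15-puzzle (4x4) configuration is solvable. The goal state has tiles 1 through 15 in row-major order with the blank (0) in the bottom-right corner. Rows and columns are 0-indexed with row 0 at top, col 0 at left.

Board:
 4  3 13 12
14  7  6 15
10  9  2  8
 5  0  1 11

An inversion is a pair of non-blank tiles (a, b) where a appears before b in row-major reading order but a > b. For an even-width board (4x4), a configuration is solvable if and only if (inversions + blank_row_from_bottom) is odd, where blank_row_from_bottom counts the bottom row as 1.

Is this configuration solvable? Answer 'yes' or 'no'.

Answer: yes

Derivation:
Inversions: 60
Blank is in row 3 (0-indexed from top), which is row 1 counting from the bottom (bottom = 1).
60 + 1 = 61, which is odd, so the puzzle is solvable.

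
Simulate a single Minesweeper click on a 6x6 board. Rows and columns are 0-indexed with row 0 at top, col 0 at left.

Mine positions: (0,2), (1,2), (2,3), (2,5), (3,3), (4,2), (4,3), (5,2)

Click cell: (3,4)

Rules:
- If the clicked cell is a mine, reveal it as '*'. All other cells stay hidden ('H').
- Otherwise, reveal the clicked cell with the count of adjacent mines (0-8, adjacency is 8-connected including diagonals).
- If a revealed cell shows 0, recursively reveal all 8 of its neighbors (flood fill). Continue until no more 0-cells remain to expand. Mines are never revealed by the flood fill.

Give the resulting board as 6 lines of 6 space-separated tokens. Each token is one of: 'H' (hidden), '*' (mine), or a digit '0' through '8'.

H H H H H H
H H H H H H
H H H H H H
H H H H 4 H
H H H H H H
H H H H H H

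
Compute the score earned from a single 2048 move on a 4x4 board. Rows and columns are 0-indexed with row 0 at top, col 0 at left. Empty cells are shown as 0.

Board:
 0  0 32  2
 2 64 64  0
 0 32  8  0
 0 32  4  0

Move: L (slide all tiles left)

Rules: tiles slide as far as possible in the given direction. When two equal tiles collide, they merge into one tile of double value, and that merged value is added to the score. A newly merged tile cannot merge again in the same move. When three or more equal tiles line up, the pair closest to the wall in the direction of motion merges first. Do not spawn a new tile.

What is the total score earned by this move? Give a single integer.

Slide left:
row 0: [0, 0, 32, 2] -> [32, 2, 0, 0]  score +0 (running 0)
row 1: [2, 64, 64, 0] -> [2, 128, 0, 0]  score +128 (running 128)
row 2: [0, 32, 8, 0] -> [32, 8, 0, 0]  score +0 (running 128)
row 3: [0, 32, 4, 0] -> [32, 4, 0, 0]  score +0 (running 128)
Board after move:
 32   2   0   0
  2 128   0   0
 32   8   0   0
 32   4   0   0

Answer: 128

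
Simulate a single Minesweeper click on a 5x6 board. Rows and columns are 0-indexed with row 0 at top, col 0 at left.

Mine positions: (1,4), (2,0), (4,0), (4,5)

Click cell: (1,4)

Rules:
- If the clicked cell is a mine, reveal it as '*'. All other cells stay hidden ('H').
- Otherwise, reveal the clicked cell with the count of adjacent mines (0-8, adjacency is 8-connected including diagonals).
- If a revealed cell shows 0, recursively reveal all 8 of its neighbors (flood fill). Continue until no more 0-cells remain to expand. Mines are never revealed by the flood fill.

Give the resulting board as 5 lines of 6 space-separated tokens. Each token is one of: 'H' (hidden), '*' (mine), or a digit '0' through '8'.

H H H H H H
H H H H * H
H H H H H H
H H H H H H
H H H H H H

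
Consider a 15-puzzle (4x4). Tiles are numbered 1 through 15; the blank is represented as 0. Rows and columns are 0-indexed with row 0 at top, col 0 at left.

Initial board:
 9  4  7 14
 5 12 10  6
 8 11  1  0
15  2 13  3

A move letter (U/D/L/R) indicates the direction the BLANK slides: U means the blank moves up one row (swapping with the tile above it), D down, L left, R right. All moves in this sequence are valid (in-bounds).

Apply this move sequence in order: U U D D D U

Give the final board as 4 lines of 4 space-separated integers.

Answer:  9  4  7 14
 5 12 10  6
 8 11  1  0
15  2 13  3

Derivation:
After move 1 (U):
 9  4  7 14
 5 12 10  0
 8 11  1  6
15  2 13  3

After move 2 (U):
 9  4  7  0
 5 12 10 14
 8 11  1  6
15  2 13  3

After move 3 (D):
 9  4  7 14
 5 12 10  0
 8 11  1  6
15  2 13  3

After move 4 (D):
 9  4  7 14
 5 12 10  6
 8 11  1  0
15  2 13  3

After move 5 (D):
 9  4  7 14
 5 12 10  6
 8 11  1  3
15  2 13  0

After move 6 (U):
 9  4  7 14
 5 12 10  6
 8 11  1  0
15  2 13  3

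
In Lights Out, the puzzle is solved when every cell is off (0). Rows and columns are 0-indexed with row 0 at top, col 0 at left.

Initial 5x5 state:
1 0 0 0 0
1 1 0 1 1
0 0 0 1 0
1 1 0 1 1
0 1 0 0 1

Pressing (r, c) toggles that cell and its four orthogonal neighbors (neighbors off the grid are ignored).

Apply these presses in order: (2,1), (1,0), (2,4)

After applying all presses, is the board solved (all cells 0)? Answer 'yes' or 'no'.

Answer: no

Derivation:
After press 1 at (2,1):
1 0 0 0 0
1 0 0 1 1
1 1 1 1 0
1 0 0 1 1
0 1 0 0 1

After press 2 at (1,0):
0 0 0 0 0
0 1 0 1 1
0 1 1 1 0
1 0 0 1 1
0 1 0 0 1

After press 3 at (2,4):
0 0 0 0 0
0 1 0 1 0
0 1 1 0 1
1 0 0 1 0
0 1 0 0 1

Lights still on: 9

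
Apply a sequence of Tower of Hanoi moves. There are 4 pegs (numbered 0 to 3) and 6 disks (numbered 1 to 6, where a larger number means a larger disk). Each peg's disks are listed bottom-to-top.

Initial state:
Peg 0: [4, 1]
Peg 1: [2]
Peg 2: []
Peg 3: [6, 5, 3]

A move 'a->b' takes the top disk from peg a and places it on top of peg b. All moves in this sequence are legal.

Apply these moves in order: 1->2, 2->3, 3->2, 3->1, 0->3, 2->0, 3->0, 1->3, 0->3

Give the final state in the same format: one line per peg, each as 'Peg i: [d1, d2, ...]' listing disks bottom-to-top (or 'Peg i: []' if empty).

Answer: Peg 0: [4, 2]
Peg 1: []
Peg 2: []
Peg 3: [6, 5, 3, 1]

Derivation:
After move 1 (1->2):
Peg 0: [4, 1]
Peg 1: []
Peg 2: [2]
Peg 3: [6, 5, 3]

After move 2 (2->3):
Peg 0: [4, 1]
Peg 1: []
Peg 2: []
Peg 3: [6, 5, 3, 2]

After move 3 (3->2):
Peg 0: [4, 1]
Peg 1: []
Peg 2: [2]
Peg 3: [6, 5, 3]

After move 4 (3->1):
Peg 0: [4, 1]
Peg 1: [3]
Peg 2: [2]
Peg 3: [6, 5]

After move 5 (0->3):
Peg 0: [4]
Peg 1: [3]
Peg 2: [2]
Peg 3: [6, 5, 1]

After move 6 (2->0):
Peg 0: [4, 2]
Peg 1: [3]
Peg 2: []
Peg 3: [6, 5, 1]

After move 7 (3->0):
Peg 0: [4, 2, 1]
Peg 1: [3]
Peg 2: []
Peg 3: [6, 5]

After move 8 (1->3):
Peg 0: [4, 2, 1]
Peg 1: []
Peg 2: []
Peg 3: [6, 5, 3]

After move 9 (0->3):
Peg 0: [4, 2]
Peg 1: []
Peg 2: []
Peg 3: [6, 5, 3, 1]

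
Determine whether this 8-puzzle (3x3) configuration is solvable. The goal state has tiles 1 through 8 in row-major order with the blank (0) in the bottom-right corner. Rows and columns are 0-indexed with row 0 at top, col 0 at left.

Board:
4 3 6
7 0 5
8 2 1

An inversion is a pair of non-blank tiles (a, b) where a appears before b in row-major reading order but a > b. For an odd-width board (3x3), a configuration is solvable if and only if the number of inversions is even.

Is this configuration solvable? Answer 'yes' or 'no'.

Answer: yes

Derivation:
Inversions (pairs i<j in row-major order where tile[i] > tile[j] > 0): 16
16 is even, so the puzzle is solvable.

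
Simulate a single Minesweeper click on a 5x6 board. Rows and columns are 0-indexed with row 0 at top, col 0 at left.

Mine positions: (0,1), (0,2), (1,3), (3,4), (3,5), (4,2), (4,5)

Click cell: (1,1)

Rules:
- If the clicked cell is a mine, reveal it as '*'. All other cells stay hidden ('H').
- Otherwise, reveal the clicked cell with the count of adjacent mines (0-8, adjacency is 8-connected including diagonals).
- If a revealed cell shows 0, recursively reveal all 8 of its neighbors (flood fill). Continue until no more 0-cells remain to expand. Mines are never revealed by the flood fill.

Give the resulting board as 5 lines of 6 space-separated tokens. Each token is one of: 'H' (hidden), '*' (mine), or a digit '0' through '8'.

H H H H H H
H 2 H H H H
H H H H H H
H H H H H H
H H H H H H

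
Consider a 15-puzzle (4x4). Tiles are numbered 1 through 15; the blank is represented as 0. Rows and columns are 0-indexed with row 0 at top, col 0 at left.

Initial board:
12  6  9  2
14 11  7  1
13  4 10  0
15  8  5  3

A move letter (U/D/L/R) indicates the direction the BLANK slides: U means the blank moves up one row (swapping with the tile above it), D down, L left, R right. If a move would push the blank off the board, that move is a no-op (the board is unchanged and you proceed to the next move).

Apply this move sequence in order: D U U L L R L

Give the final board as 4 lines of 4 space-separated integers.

Answer: 12  6  9  2
14  0 11  7
13  4 10  1
15  8  5  3

Derivation:
After move 1 (D):
12  6  9  2
14 11  7  1
13  4 10  3
15  8  5  0

After move 2 (U):
12  6  9  2
14 11  7  1
13  4 10  0
15  8  5  3

After move 3 (U):
12  6  9  2
14 11  7  0
13  4 10  1
15  8  5  3

After move 4 (L):
12  6  9  2
14 11  0  7
13  4 10  1
15  8  5  3

After move 5 (L):
12  6  9  2
14  0 11  7
13  4 10  1
15  8  5  3

After move 6 (R):
12  6  9  2
14 11  0  7
13  4 10  1
15  8  5  3

After move 7 (L):
12  6  9  2
14  0 11  7
13  4 10  1
15  8  5  3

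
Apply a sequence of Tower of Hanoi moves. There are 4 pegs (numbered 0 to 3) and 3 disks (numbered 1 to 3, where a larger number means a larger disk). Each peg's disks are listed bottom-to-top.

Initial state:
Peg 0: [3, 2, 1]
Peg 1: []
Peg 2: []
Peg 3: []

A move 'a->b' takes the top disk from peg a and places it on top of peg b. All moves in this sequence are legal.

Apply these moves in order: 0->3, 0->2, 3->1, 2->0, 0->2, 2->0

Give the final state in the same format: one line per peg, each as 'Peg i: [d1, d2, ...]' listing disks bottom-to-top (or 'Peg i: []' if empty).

After move 1 (0->3):
Peg 0: [3, 2]
Peg 1: []
Peg 2: []
Peg 3: [1]

After move 2 (0->2):
Peg 0: [3]
Peg 1: []
Peg 2: [2]
Peg 3: [1]

After move 3 (3->1):
Peg 0: [3]
Peg 1: [1]
Peg 2: [2]
Peg 3: []

After move 4 (2->0):
Peg 0: [3, 2]
Peg 1: [1]
Peg 2: []
Peg 3: []

After move 5 (0->2):
Peg 0: [3]
Peg 1: [1]
Peg 2: [2]
Peg 3: []

After move 6 (2->0):
Peg 0: [3, 2]
Peg 1: [1]
Peg 2: []
Peg 3: []

Answer: Peg 0: [3, 2]
Peg 1: [1]
Peg 2: []
Peg 3: []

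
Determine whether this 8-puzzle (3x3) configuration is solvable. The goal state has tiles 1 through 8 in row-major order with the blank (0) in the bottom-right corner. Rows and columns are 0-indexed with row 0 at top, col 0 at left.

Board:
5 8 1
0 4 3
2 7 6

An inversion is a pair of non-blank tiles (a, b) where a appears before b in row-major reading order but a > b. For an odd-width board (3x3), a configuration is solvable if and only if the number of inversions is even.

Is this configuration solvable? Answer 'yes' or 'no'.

Answer: yes

Derivation:
Inversions (pairs i<j in row-major order where tile[i] > tile[j] > 0): 14
14 is even, so the puzzle is solvable.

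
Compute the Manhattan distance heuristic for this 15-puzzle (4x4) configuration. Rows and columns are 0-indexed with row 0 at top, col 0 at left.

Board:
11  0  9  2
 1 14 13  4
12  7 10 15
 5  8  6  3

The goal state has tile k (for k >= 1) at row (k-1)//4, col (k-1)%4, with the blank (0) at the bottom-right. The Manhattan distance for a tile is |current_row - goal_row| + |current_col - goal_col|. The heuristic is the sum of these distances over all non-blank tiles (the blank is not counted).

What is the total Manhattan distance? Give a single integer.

Answer: 39

Derivation:
Tile 11: (0,0)->(2,2) = 4
Tile 9: (0,2)->(2,0) = 4
Tile 2: (0,3)->(0,1) = 2
Tile 1: (1,0)->(0,0) = 1
Tile 14: (1,1)->(3,1) = 2
Tile 13: (1,2)->(3,0) = 4
Tile 4: (1,3)->(0,3) = 1
Tile 12: (2,0)->(2,3) = 3
Tile 7: (2,1)->(1,2) = 2
Tile 10: (2,2)->(2,1) = 1
Tile 15: (2,3)->(3,2) = 2
Tile 5: (3,0)->(1,0) = 2
Tile 8: (3,1)->(1,3) = 4
Tile 6: (3,2)->(1,1) = 3
Tile 3: (3,3)->(0,2) = 4
Sum: 4 + 4 + 2 + 1 + 2 + 4 + 1 + 3 + 2 + 1 + 2 + 2 + 4 + 3 + 4 = 39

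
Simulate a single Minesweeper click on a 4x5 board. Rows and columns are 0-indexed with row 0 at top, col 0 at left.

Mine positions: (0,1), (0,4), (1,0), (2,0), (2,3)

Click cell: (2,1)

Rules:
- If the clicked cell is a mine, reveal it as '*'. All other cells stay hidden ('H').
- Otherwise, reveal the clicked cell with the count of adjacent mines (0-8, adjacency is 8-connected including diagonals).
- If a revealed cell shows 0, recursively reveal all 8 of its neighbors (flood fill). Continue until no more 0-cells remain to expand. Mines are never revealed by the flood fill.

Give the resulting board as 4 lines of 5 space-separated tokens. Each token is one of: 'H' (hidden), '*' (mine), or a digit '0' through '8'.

H H H H H
H H H H H
H 2 H H H
H H H H H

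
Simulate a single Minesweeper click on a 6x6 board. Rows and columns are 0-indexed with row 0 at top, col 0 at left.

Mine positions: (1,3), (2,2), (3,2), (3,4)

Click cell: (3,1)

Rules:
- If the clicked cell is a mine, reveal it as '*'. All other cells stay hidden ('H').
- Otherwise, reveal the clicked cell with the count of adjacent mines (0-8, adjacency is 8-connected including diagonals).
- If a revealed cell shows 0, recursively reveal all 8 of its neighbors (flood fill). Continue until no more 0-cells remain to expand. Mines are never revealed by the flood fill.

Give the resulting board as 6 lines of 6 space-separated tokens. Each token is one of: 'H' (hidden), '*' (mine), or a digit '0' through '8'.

H H H H H H
H H H H H H
H H H H H H
H 2 H H H H
H H H H H H
H H H H H H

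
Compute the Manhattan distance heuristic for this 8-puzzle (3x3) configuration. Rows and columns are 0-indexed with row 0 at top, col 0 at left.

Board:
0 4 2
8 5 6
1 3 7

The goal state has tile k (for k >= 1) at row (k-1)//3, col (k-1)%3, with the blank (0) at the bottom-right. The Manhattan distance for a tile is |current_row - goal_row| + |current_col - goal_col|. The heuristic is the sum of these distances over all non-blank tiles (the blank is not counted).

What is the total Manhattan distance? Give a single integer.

Tile 4: (0,1)->(1,0) = 2
Tile 2: (0,2)->(0,1) = 1
Tile 8: (1,0)->(2,1) = 2
Tile 5: (1,1)->(1,1) = 0
Tile 6: (1,2)->(1,2) = 0
Tile 1: (2,0)->(0,0) = 2
Tile 3: (2,1)->(0,2) = 3
Tile 7: (2,2)->(2,0) = 2
Sum: 2 + 1 + 2 + 0 + 0 + 2 + 3 + 2 = 12

Answer: 12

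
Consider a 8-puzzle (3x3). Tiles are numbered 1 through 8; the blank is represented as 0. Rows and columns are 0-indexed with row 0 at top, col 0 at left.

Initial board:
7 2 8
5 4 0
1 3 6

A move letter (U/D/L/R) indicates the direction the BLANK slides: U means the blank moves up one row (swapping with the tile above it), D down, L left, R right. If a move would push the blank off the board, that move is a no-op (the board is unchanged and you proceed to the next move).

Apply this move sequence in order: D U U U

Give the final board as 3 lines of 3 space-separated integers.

After move 1 (D):
7 2 8
5 4 6
1 3 0

After move 2 (U):
7 2 8
5 4 0
1 3 6

After move 3 (U):
7 2 0
5 4 8
1 3 6

After move 4 (U):
7 2 0
5 4 8
1 3 6

Answer: 7 2 0
5 4 8
1 3 6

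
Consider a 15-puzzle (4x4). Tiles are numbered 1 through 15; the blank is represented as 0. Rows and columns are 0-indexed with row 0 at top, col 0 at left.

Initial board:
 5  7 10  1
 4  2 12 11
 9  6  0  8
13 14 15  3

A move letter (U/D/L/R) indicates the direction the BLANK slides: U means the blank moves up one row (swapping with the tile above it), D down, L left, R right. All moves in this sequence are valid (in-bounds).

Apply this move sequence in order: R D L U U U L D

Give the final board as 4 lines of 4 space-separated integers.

After move 1 (R):
 5  7 10  1
 4  2 12 11
 9  6  8  0
13 14 15  3

After move 2 (D):
 5  7 10  1
 4  2 12 11
 9  6  8  3
13 14 15  0

After move 3 (L):
 5  7 10  1
 4  2 12 11
 9  6  8  3
13 14  0 15

After move 4 (U):
 5  7 10  1
 4  2 12 11
 9  6  0  3
13 14  8 15

After move 5 (U):
 5  7 10  1
 4  2  0 11
 9  6 12  3
13 14  8 15

After move 6 (U):
 5  7  0  1
 4  2 10 11
 9  6 12  3
13 14  8 15

After move 7 (L):
 5  0  7  1
 4  2 10 11
 9  6 12  3
13 14  8 15

After move 8 (D):
 5  2  7  1
 4  0 10 11
 9  6 12  3
13 14  8 15

Answer:  5  2  7  1
 4  0 10 11
 9  6 12  3
13 14  8 15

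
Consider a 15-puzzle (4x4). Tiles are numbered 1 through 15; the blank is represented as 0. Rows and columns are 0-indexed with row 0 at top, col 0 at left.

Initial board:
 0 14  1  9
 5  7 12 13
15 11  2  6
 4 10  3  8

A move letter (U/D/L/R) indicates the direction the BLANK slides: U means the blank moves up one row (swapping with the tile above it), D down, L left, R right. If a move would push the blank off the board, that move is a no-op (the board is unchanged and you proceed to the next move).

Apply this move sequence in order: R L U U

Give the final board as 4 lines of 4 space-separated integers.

Answer:  0 14  1  9
 5  7 12 13
15 11  2  6
 4 10  3  8

Derivation:
After move 1 (R):
14  0  1  9
 5  7 12 13
15 11  2  6
 4 10  3  8

After move 2 (L):
 0 14  1  9
 5  7 12 13
15 11  2  6
 4 10  3  8

After move 3 (U):
 0 14  1  9
 5  7 12 13
15 11  2  6
 4 10  3  8

After move 4 (U):
 0 14  1  9
 5  7 12 13
15 11  2  6
 4 10  3  8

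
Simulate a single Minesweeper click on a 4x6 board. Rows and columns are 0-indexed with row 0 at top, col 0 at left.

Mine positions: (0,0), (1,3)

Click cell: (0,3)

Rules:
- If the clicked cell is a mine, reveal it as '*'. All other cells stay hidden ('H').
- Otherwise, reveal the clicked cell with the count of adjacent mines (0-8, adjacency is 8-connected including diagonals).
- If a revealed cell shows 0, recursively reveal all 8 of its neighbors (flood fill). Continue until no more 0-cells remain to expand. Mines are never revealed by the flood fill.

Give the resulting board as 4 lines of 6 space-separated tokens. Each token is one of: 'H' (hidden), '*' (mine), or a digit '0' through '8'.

H H H 1 H H
H H H H H H
H H H H H H
H H H H H H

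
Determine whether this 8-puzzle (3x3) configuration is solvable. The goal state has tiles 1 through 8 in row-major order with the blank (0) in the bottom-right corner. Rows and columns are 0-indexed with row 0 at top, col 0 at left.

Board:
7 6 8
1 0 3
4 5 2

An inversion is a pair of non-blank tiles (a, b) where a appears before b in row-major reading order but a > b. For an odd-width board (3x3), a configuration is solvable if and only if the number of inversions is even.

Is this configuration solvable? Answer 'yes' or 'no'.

Inversions (pairs i<j in row-major order where tile[i] > tile[j] > 0): 19
19 is odd, so the puzzle is not solvable.

Answer: no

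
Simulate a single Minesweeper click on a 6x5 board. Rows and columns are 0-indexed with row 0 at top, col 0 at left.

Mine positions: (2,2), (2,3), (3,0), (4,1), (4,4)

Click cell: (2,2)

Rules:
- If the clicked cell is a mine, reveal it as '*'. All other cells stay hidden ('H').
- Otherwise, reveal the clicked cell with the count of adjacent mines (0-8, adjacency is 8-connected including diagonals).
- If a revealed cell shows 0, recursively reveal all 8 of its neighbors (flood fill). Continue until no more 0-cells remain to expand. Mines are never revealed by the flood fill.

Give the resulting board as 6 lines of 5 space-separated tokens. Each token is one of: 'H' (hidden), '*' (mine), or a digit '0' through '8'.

H H H H H
H H H H H
H H * H H
H H H H H
H H H H H
H H H H H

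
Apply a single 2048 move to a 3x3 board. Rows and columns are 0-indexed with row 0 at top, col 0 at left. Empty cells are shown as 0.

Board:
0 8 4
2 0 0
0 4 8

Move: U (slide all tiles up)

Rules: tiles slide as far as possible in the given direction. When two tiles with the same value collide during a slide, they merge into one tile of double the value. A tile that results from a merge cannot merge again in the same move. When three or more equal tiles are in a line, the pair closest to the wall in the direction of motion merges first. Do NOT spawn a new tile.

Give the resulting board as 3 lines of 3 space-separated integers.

Answer: 2 8 4
0 4 8
0 0 0

Derivation:
Slide up:
col 0: [0, 2, 0] -> [2, 0, 0]
col 1: [8, 0, 4] -> [8, 4, 0]
col 2: [4, 0, 8] -> [4, 8, 0]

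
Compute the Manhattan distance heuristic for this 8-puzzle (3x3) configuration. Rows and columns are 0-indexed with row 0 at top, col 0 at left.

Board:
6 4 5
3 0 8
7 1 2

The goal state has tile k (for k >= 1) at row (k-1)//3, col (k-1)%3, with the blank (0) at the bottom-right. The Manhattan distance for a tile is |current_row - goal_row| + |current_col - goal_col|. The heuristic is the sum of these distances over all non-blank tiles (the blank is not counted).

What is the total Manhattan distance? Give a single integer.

Answer: 18

Derivation:
Tile 6: (0,0)->(1,2) = 3
Tile 4: (0,1)->(1,0) = 2
Tile 5: (0,2)->(1,1) = 2
Tile 3: (1,0)->(0,2) = 3
Tile 8: (1,2)->(2,1) = 2
Tile 7: (2,0)->(2,0) = 0
Tile 1: (2,1)->(0,0) = 3
Tile 2: (2,2)->(0,1) = 3
Sum: 3 + 2 + 2 + 3 + 2 + 0 + 3 + 3 = 18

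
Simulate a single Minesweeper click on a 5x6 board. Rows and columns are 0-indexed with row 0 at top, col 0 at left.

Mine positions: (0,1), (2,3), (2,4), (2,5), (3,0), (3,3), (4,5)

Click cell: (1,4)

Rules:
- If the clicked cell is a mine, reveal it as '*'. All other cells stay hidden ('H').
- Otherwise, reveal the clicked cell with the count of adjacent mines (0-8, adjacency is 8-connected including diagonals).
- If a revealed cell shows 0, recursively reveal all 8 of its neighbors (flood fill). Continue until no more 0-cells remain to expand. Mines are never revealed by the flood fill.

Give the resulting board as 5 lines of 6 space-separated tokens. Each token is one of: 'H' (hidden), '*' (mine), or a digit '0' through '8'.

H H H H H H
H H H H 3 H
H H H H H H
H H H H H H
H H H H H H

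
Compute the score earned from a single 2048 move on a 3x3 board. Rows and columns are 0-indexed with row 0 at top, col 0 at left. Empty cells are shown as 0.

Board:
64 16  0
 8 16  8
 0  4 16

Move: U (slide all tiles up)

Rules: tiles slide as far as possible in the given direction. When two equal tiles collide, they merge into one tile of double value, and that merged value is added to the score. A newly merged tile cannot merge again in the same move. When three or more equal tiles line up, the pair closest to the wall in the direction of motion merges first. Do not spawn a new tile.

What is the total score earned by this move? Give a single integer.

Slide up:
col 0: [64, 8, 0] -> [64, 8, 0]  score +0 (running 0)
col 1: [16, 16, 4] -> [32, 4, 0]  score +32 (running 32)
col 2: [0, 8, 16] -> [8, 16, 0]  score +0 (running 32)
Board after move:
64 32  8
 8  4 16
 0  0  0

Answer: 32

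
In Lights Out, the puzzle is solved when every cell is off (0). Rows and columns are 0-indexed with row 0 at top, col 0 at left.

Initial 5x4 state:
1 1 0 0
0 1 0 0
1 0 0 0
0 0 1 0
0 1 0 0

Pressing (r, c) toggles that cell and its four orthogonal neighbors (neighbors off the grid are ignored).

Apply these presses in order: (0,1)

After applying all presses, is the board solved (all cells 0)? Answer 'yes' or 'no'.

Answer: no

Derivation:
After press 1 at (0,1):
0 0 1 0
0 0 0 0
1 0 0 0
0 0 1 0
0 1 0 0

Lights still on: 4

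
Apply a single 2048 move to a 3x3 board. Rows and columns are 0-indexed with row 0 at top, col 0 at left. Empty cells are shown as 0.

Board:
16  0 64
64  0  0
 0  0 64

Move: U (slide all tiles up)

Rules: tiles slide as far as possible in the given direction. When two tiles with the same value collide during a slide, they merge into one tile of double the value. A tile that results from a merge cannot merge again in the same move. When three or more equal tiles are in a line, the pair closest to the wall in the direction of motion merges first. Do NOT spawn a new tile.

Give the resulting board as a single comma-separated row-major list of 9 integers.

Answer: 16, 0, 128, 64, 0, 0, 0, 0, 0

Derivation:
Slide up:
col 0: [16, 64, 0] -> [16, 64, 0]
col 1: [0, 0, 0] -> [0, 0, 0]
col 2: [64, 0, 64] -> [128, 0, 0]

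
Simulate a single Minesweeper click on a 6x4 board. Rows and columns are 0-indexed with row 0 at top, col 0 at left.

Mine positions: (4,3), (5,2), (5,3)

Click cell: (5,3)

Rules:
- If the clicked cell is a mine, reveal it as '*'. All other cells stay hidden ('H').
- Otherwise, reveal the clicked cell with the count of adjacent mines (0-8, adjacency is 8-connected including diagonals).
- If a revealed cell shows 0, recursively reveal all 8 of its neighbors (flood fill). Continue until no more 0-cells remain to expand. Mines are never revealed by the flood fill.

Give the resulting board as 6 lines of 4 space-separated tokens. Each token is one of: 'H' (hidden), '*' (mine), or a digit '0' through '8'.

H H H H
H H H H
H H H H
H H H H
H H H H
H H H *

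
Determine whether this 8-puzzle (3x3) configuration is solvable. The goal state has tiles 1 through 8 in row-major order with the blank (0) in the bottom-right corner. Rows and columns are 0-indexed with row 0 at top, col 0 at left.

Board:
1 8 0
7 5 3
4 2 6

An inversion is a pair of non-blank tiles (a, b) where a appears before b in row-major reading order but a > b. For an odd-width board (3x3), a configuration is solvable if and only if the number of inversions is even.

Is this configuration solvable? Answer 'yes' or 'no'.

Answer: yes

Derivation:
Inversions (pairs i<j in row-major order where tile[i] > tile[j] > 0): 16
16 is even, so the puzzle is solvable.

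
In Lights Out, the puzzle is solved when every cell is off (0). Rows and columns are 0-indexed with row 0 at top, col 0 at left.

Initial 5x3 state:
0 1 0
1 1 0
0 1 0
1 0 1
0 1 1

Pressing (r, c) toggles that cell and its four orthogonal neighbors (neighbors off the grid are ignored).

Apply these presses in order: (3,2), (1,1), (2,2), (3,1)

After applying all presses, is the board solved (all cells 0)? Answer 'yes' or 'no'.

After press 1 at (3,2):
0 1 0
1 1 0
0 1 1
1 1 0
0 1 0

After press 2 at (1,1):
0 0 0
0 0 1
0 0 1
1 1 0
0 1 0

After press 3 at (2,2):
0 0 0
0 0 0
0 1 0
1 1 1
0 1 0

After press 4 at (3,1):
0 0 0
0 0 0
0 0 0
0 0 0
0 0 0

Lights still on: 0

Answer: yes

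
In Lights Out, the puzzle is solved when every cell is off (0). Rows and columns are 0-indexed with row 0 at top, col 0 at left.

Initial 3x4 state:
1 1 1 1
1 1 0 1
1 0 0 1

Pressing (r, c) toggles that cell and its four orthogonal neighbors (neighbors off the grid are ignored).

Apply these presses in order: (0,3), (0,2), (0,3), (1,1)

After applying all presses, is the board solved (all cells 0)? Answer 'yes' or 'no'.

Answer: no

Derivation:
After press 1 at (0,3):
1 1 0 0
1 1 0 0
1 0 0 1

After press 2 at (0,2):
1 0 1 1
1 1 1 0
1 0 0 1

After press 3 at (0,3):
1 0 0 0
1 1 1 1
1 0 0 1

After press 4 at (1,1):
1 1 0 0
0 0 0 1
1 1 0 1

Lights still on: 6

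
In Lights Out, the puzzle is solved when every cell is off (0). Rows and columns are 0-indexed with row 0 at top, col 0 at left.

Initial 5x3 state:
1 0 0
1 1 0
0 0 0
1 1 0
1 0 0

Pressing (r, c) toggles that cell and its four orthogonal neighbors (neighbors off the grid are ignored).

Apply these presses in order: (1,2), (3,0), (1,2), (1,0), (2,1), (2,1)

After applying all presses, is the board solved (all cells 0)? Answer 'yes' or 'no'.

Answer: yes

Derivation:
After press 1 at (1,2):
1 0 1
1 0 1
0 0 1
1 1 0
1 0 0

After press 2 at (3,0):
1 0 1
1 0 1
1 0 1
0 0 0
0 0 0

After press 3 at (1,2):
1 0 0
1 1 0
1 0 0
0 0 0
0 0 0

After press 4 at (1,0):
0 0 0
0 0 0
0 0 0
0 0 0
0 0 0

After press 5 at (2,1):
0 0 0
0 1 0
1 1 1
0 1 0
0 0 0

After press 6 at (2,1):
0 0 0
0 0 0
0 0 0
0 0 0
0 0 0

Lights still on: 0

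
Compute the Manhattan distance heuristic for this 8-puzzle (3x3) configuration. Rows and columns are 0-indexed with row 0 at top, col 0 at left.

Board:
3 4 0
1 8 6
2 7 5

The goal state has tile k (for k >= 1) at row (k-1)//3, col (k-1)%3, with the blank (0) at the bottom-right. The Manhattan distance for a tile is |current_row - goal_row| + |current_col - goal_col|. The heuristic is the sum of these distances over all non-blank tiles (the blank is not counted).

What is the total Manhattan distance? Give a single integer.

Tile 3: (0,0)->(0,2) = 2
Tile 4: (0,1)->(1,0) = 2
Tile 1: (1,0)->(0,0) = 1
Tile 8: (1,1)->(2,1) = 1
Tile 6: (1,2)->(1,2) = 0
Tile 2: (2,0)->(0,1) = 3
Tile 7: (2,1)->(2,0) = 1
Tile 5: (2,2)->(1,1) = 2
Sum: 2 + 2 + 1 + 1 + 0 + 3 + 1 + 2 = 12

Answer: 12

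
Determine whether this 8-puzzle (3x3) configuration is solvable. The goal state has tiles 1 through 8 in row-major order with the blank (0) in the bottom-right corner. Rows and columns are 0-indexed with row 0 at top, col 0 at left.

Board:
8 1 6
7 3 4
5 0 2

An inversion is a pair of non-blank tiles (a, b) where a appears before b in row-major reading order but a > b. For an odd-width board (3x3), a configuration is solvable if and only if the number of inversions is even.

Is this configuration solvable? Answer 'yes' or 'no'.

Inversions (pairs i<j in row-major order where tile[i] > tile[j] > 0): 18
18 is even, so the puzzle is solvable.

Answer: yes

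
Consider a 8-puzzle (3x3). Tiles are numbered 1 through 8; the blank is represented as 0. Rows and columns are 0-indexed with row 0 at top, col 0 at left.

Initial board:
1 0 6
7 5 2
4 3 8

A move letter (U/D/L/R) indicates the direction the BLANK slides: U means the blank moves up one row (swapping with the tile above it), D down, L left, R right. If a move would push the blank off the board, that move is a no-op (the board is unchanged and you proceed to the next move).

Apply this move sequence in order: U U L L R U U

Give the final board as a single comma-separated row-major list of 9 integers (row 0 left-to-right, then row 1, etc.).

After move 1 (U):
1 0 6
7 5 2
4 3 8

After move 2 (U):
1 0 6
7 5 2
4 3 8

After move 3 (L):
0 1 6
7 5 2
4 3 8

After move 4 (L):
0 1 6
7 5 2
4 3 8

After move 5 (R):
1 0 6
7 5 2
4 3 8

After move 6 (U):
1 0 6
7 5 2
4 3 8

After move 7 (U):
1 0 6
7 5 2
4 3 8

Answer: 1, 0, 6, 7, 5, 2, 4, 3, 8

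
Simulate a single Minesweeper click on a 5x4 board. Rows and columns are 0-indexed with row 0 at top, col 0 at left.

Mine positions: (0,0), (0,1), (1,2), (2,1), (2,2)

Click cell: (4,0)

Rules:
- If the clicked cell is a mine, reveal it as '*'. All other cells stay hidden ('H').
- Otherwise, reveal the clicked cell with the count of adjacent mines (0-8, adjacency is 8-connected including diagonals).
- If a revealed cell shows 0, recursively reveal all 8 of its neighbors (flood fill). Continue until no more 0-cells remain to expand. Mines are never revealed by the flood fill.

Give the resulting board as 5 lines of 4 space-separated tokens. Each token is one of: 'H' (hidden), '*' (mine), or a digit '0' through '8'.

H H H H
H H H H
H H H H
1 2 2 1
0 0 0 0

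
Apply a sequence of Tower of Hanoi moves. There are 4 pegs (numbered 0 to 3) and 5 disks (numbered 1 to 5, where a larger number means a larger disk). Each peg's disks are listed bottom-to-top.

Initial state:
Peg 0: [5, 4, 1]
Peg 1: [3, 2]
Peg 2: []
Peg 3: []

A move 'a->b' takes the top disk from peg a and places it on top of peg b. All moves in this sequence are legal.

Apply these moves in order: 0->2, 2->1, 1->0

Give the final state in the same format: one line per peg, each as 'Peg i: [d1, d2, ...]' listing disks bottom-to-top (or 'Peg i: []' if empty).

After move 1 (0->2):
Peg 0: [5, 4]
Peg 1: [3, 2]
Peg 2: [1]
Peg 3: []

After move 2 (2->1):
Peg 0: [5, 4]
Peg 1: [3, 2, 1]
Peg 2: []
Peg 3: []

After move 3 (1->0):
Peg 0: [5, 4, 1]
Peg 1: [3, 2]
Peg 2: []
Peg 3: []

Answer: Peg 0: [5, 4, 1]
Peg 1: [3, 2]
Peg 2: []
Peg 3: []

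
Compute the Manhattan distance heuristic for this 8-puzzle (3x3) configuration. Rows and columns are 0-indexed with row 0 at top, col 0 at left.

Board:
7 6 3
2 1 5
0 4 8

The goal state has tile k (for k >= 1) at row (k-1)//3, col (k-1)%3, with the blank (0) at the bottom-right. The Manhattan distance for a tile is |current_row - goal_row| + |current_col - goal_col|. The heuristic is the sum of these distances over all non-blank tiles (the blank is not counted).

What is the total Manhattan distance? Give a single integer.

Tile 7: (0,0)->(2,0) = 2
Tile 6: (0,1)->(1,2) = 2
Tile 3: (0,2)->(0,2) = 0
Tile 2: (1,0)->(0,1) = 2
Tile 1: (1,1)->(0,0) = 2
Tile 5: (1,2)->(1,1) = 1
Tile 4: (2,1)->(1,0) = 2
Tile 8: (2,2)->(2,1) = 1
Sum: 2 + 2 + 0 + 2 + 2 + 1 + 2 + 1 = 12

Answer: 12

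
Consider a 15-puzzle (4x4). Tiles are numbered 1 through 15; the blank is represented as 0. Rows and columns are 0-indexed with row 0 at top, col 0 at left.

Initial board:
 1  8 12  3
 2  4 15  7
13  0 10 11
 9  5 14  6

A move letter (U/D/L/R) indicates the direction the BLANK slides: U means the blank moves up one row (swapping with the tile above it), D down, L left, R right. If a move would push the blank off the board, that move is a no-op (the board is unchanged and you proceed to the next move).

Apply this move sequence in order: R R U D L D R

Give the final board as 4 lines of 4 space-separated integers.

Answer:  1  8 12  3
 2  4 15  7
13 10 14 11
 9  5  6  0

Derivation:
After move 1 (R):
 1  8 12  3
 2  4 15  7
13 10  0 11
 9  5 14  6

After move 2 (R):
 1  8 12  3
 2  4 15  7
13 10 11  0
 9  5 14  6

After move 3 (U):
 1  8 12  3
 2  4 15  0
13 10 11  7
 9  5 14  6

After move 4 (D):
 1  8 12  3
 2  4 15  7
13 10 11  0
 9  5 14  6

After move 5 (L):
 1  8 12  3
 2  4 15  7
13 10  0 11
 9  5 14  6

After move 6 (D):
 1  8 12  3
 2  4 15  7
13 10 14 11
 9  5  0  6

After move 7 (R):
 1  8 12  3
 2  4 15  7
13 10 14 11
 9  5  6  0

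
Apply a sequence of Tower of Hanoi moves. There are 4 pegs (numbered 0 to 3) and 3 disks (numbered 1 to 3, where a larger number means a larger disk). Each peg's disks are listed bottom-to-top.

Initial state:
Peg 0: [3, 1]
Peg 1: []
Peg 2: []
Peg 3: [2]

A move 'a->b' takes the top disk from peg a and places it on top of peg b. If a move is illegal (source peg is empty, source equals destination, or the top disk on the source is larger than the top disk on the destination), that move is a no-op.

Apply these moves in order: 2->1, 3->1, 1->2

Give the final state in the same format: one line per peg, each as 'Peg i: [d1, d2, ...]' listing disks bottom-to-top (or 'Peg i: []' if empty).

Answer: Peg 0: [3, 1]
Peg 1: []
Peg 2: [2]
Peg 3: []

Derivation:
After move 1 (2->1):
Peg 0: [3, 1]
Peg 1: []
Peg 2: []
Peg 3: [2]

After move 2 (3->1):
Peg 0: [3, 1]
Peg 1: [2]
Peg 2: []
Peg 3: []

After move 3 (1->2):
Peg 0: [3, 1]
Peg 1: []
Peg 2: [2]
Peg 3: []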